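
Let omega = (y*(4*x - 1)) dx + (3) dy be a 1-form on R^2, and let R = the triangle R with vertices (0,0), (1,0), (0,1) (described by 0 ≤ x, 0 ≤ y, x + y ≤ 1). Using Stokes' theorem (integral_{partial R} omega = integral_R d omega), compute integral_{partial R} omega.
integral_(partial R) omega = -1/6

Stokes: integral_partial_R omega = integral_R d omega with d omega = (∂Q/∂x - ∂P/∂y) dx ∧ dy.
  ∂Q/∂x = 0
  ∂P/∂y = 4*x - 1
  integrand = ∂Q/∂x - ∂P/∂y = 1 - 4*x.
Integrating over R: integral_0^1 integral_0^{1-x} (1 - 4*x) dy dx = -1/6.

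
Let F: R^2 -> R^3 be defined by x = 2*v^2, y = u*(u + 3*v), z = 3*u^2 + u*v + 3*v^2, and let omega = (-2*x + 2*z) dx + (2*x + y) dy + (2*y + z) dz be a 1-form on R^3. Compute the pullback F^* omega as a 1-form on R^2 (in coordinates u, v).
F^* omega = (32*u^3 + 56*u^2*v + 42*u*v^2 + 15*v^3) du + (8*u^3 + 70*u^2*v + 65*u*v^2 + 26*v^3) dv

Using F^*(f dg) = (f ∘ F) d(g ∘ F), substitute each coordinate x_i by F_i(u, v) in f_i, and replace dx_i by d F_i = (∂F_i/∂u) du + (∂F_i/∂v) dv.
  For the x component: f_1(F) = 6*u^2 + 2*u*v + 2*v^2; d F_1 = (0) du + (4*v) dv
  For the y component: f_2(F) = u^2 + 3*u*v + 4*v^2; d F_2 = (2*u + 3*v) du + (3*u) dv
  For the z component: f_3(F) = 5*u^2 + 7*u*v + 3*v^2; d F_3 = (6*u + v) du + (u + 6*v) dv
Combining and collecting du, dv coefficients:
  coeff of du: 32*u^3 + 56*u^2*v + 42*u*v^2 + 15*v^3
  coeff of dv: 8*u^3 + 70*u^2*v + 65*u*v^2 + 26*v^3
F^* omega = (32*u^3 + 56*u^2*v + 42*u*v^2 + 15*v^3) du + (8*u^3 + 70*u^2*v + 65*u*v^2 + 26*v^3) dv.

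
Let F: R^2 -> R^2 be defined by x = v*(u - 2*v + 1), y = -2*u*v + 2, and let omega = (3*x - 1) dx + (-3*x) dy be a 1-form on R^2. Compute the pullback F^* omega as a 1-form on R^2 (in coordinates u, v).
F^* omega = (v*(9*u*v - 18*v^2 + 9*v - 1)) du + (9*u^2*v - 30*u*v^2 + 12*u*v - u + 24*v^3 - 18*v^2 + 7*v - 1) dv

Using F^*(f dg) = (f ∘ F) d(g ∘ F), substitute each coordinate x_i by F_i(u, v) in f_i, and replace dx_i by d F_i = (∂F_i/∂u) du + (∂F_i/∂v) dv.
  For the x component: f_1(F) = 3*u*v - 6*v^2 + 3*v - 1; d F_1 = (v) du + (u - 4*v + 1) dv
  For the y component: f_2(F) = 3*v*(-u + 2*v - 1); d F_2 = (-2*v) du + (-2*u) dv
Combining and collecting du, dv coefficients:
  coeff of du: v*(9*u*v - 18*v^2 + 9*v - 1)
  coeff of dv: 9*u^2*v - 30*u*v^2 + 12*u*v - u + 24*v^3 - 18*v^2 + 7*v - 1
F^* omega = (v*(9*u*v - 18*v^2 + 9*v - 1)) du + (9*u^2*v - 30*u*v^2 + 12*u*v - u + 24*v^3 - 18*v^2 + 7*v - 1) dv.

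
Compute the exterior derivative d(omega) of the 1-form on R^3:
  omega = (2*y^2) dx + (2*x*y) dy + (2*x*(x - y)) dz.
d(omega) = (-2*y) dx ∧ dy + (4*x - 2*y) dx ∧ dz + (-2*x) dy ∧ dz

For a 1-form omega = sum_i f_i dx_i, the exterior derivative is
  d(omega) = sum_{i < j} (∂f_j/∂x_i - ∂f_i/∂x_j) dx_i ∧ dx_j.
  coefficient of dx ∧ dy: ∂f_2/∂x - ∂f_1/∂y = ∂(2*x*y)/∂x - ∂(2*y^2)/∂y = -2*y
  coefficient of dx ∧ dz: ∂f_3/∂x - ∂f_1/∂z = ∂(2*x*(x - y))/∂x - ∂(2*y^2)/∂z = 4*x - 2*y
  coefficient of dy ∧ dz: ∂f_3/∂y - ∂f_2/∂z = ∂(2*x*(x - y))/∂y - ∂(2*x*y)/∂z = -2*x
Assembling: d(omega) = (-2*y) dx ∧ dy + (4*x - 2*y) dx ∧ dz + (-2*x) dy ∧ dz.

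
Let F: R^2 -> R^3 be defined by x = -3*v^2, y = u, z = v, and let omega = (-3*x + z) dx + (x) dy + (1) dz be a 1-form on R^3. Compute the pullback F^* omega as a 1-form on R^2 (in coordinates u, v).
F^* omega = (-3*v^2) du + (-54*v^3 - 6*v^2 + 1) dv

Using F^*(f dg) = (f ∘ F) d(g ∘ F), substitute each coordinate x_i by F_i(u, v) in f_i, and replace dx_i by d F_i = (∂F_i/∂u) du + (∂F_i/∂v) dv.
  For the x component: f_1(F) = v*(9*v + 1); d F_1 = (0) du + (-6*v) dv
  For the y component: f_2(F) = -3*v^2; d F_2 = (1) du + (0) dv
  For the z component: f_3(F) = 1; d F_3 = (0) du + (1) dv
Combining and collecting du, dv coefficients:
  coeff of du: -3*v^2
  coeff of dv: -54*v^3 - 6*v^2 + 1
F^* omega = (-3*v^2) du + (-54*v^3 - 6*v^2 + 1) dv.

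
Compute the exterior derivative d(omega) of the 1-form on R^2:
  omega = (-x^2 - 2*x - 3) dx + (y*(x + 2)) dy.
d(omega) = (y) dx ∧ dy

For a 1-form omega = sum_i f_i dx_i, the exterior derivative is
  d(omega) = sum_{i < j} (∂f_j/∂x_i - ∂f_i/∂x_j) dx_i ∧ dx_j.
  coefficient of dx ∧ dy: ∂f_2/∂x - ∂f_1/∂y = ∂(y*(x + 2))/∂x - ∂(-x^2 - 2*x - 3)/∂y = y
Assembling: d(omega) = (y) dx ∧ dy.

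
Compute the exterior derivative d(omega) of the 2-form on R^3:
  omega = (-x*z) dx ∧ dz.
d(omega) = 0

For a 2-form omega = sum_{i<j} g_{ij} dx_i ∧ dx_j, the exterior derivative is
  d(omega) = sum_{i<j} d(g_{ij}) ∧ dx_i ∧ dx_j = sum_{i<j, k} (∂g_{ij}/∂x_k) dx_k ∧ dx_i ∧ dx_j.
Expand each term, using dx_k ∧ dx_i ∧ dx_j = sgn(permutation) dx_{(a)} ∧ dx_{(b)} ∧ dx_{(c)} with (a < b < c) sorted:

Collecting like 3-forms: d(omega) = 0.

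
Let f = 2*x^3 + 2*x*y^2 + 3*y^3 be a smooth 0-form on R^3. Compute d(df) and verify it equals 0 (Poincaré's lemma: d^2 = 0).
d(df) = 0

Step 1: df = sum_i (∂f/∂x_i) dx_i = (6*x^2 + 2*y^2) dx + (y*(4*x + 9*y)) dy + (0) dz.
Step 2: Apply d again. Using the 1-form formula, the coefficient of dx ∧ dy in d(df) is ∂^2 f/∂x ∂y - ∂^2 f/∂y ∂x = (4*y) - (4*y) = 0 (equality of mixed partials for smooth f).
Similarly for dx ∧ dz and dy ∧ dz — all coefficients vanish. So d(df) = 0.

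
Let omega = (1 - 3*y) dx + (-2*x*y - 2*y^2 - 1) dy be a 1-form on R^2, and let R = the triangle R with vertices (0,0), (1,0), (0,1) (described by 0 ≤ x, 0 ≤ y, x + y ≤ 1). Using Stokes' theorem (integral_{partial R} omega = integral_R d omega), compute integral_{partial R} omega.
integral_(partial R) omega = 7/6

Stokes: integral_partial_R omega = integral_R d omega with d omega = (∂Q/∂x - ∂P/∂y) dx ∧ dy.
  ∂Q/∂x = -2*y
  ∂P/∂y = -3
  integrand = ∂Q/∂x - ∂P/∂y = 3 - 2*y.
Integrating over R: integral_0^1 integral_0^{1-x} (3 - 2*y) dy dx = 7/6.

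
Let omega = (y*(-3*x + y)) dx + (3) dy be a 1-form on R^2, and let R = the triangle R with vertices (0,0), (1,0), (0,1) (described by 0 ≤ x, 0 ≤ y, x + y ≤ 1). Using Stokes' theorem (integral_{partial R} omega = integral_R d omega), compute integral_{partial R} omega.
integral_(partial R) omega = 1/6

Stokes: integral_partial_R omega = integral_R d omega with d omega = (∂Q/∂x - ∂P/∂y) dx ∧ dy.
  ∂Q/∂x = 0
  ∂P/∂y = -3*x + 2*y
  integrand = ∂Q/∂x - ∂P/∂y = 3*x - 2*y.
Integrating over R: integral_0^1 integral_0^{1-x} (3*x - 2*y) dy dx = 1/6.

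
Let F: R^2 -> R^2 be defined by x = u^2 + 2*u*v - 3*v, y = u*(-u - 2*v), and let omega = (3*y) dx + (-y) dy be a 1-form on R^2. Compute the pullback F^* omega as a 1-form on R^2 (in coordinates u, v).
F^* omega = (8*u*(-u^2 - 3*u*v - 2*v^2)) du + (u*(-8*u^2 - 16*u*v + 9*u + 18*v)) dv

Using F^*(f dg) = (f ∘ F) d(g ∘ F), substitute each coordinate x_i by F_i(u, v) in f_i, and replace dx_i by d F_i = (∂F_i/∂u) du + (∂F_i/∂v) dv.
  For the x component: f_1(F) = 3*u*(-u - 2*v); d F_1 = (2*u + 2*v) du + (2*u - 3) dv
  For the y component: f_2(F) = u*(u + 2*v); d F_2 = (-2*u - 2*v) du + (-2*u) dv
Combining and collecting du, dv coefficients:
  coeff of du: 8*u*(-u^2 - 3*u*v - 2*v^2)
  coeff of dv: u*(-8*u^2 - 16*u*v + 9*u + 18*v)
F^* omega = (8*u*(-u^2 - 3*u*v - 2*v^2)) du + (u*(-8*u^2 - 16*u*v + 9*u + 18*v)) dv.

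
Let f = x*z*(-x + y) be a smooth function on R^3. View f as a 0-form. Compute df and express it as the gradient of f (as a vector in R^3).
df = (z*(-2*x + y)) dx + (x*z) dy + (x*(-x + y)) dz; grad f = (z*(-2*x + y), x*z, x*(-x + y))

For a 0-form f, d f = (∂f/∂x) dx + (∂f/∂y) dy + (∂f/∂z) dz. The components of the vector representation are exactly the entries of grad f in Cartesian coordinates:
  ∂f/∂x = z*(-2*x + y)
  ∂f/∂y = x*z
  ∂f/∂z = x*(-x + y).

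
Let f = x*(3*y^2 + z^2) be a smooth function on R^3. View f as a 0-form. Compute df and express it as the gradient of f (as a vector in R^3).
df = (3*y^2 + z^2) dx + (6*x*y) dy + (2*x*z) dz; grad f = (3*y^2 + z^2, 6*x*y, 2*x*z)

For a 0-form f, d f = (∂f/∂x) dx + (∂f/∂y) dy + (∂f/∂z) dz. The components of the vector representation are exactly the entries of grad f in Cartesian coordinates:
  ∂f/∂x = 3*y^2 + z^2
  ∂f/∂y = 6*x*y
  ∂f/∂z = 2*x*z.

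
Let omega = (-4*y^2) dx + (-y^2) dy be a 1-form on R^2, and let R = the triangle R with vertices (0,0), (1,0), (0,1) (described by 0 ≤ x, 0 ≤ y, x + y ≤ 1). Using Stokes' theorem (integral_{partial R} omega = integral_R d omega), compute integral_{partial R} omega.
integral_(partial R) omega = 4/3

Stokes: integral_partial_R omega = integral_R d omega with d omega = (∂Q/∂x - ∂P/∂y) dx ∧ dy.
  ∂Q/∂x = 0
  ∂P/∂y = -8*y
  integrand = ∂Q/∂x - ∂P/∂y = 8*y.
Integrating over R: integral_0^1 integral_0^{1-x} (8*y) dy dx = 4/3.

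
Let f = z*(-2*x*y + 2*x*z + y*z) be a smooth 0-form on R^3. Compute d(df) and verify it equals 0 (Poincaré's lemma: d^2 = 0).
d(df) = 0

Step 1: df = sum_i (∂f/∂x_i) dx_i = (2*z*(-y + z)) dx + (z*(-2*x + z)) dy + (-2*x*y + 4*x*z + 2*y*z) dz.
Step 2: Apply d again. Using the 1-form formula, the coefficient of dx ∧ dy in d(df) is ∂^2 f/∂x ∂y - ∂^2 f/∂y ∂x = (-2*z) - (-2*z) = 0 (equality of mixed partials for smooth f).
Similarly for dx ∧ dz and dy ∧ dz — all coefficients vanish. So d(df) = 0.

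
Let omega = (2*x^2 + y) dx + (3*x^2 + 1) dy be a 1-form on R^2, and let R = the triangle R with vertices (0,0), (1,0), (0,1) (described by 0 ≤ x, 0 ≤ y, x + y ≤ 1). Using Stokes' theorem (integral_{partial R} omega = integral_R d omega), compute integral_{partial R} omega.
integral_(partial R) omega = 1/2

Stokes: integral_partial_R omega = integral_R d omega with d omega = (∂Q/∂x - ∂P/∂y) dx ∧ dy.
  ∂Q/∂x = 6*x
  ∂P/∂y = 1
  integrand = ∂Q/∂x - ∂P/∂y = 6*x - 1.
Integrating over R: integral_0^1 integral_0^{1-x} (6*x - 1) dy dx = 1/2.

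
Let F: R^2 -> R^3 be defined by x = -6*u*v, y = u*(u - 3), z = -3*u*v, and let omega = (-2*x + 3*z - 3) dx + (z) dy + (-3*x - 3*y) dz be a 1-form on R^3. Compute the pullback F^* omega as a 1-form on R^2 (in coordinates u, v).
F^* omega = (3*v*(u^2 - 24*u*v - 6*u + 6)) du + (9*u*(u^2 - 8*u*v - 3*u + 2)) dv

Using F^*(f dg) = (f ∘ F) d(g ∘ F), substitute each coordinate x_i by F_i(u, v) in f_i, and replace dx_i by d F_i = (∂F_i/∂u) du + (∂F_i/∂v) dv.
  For the x component: f_1(F) = 3*u*v - 3; d F_1 = (-6*v) du + (-6*u) dv
  For the y component: f_2(F) = -3*u*v; d F_2 = (2*u - 3) du + (0) dv
  For the z component: f_3(F) = 3*u*(-u + 6*v + 3); d F_3 = (-3*v) du + (-3*u) dv
Combining and collecting du, dv coefficients:
  coeff of du: 3*v*(u^2 - 24*u*v - 6*u + 6)
  coeff of dv: 9*u*(u^2 - 8*u*v - 3*u + 2)
F^* omega = (3*v*(u^2 - 24*u*v - 6*u + 6)) du + (9*u*(u^2 - 8*u*v - 3*u + 2)) dv.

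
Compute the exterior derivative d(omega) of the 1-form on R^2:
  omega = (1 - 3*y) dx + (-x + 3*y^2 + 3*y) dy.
d(omega) = (2) dx ∧ dy

For a 1-form omega = sum_i f_i dx_i, the exterior derivative is
  d(omega) = sum_{i < j} (∂f_j/∂x_i - ∂f_i/∂x_j) dx_i ∧ dx_j.
  coefficient of dx ∧ dy: ∂f_2/∂x - ∂f_1/∂y = ∂(-x + 3*y^2 + 3*y)/∂x - ∂(1 - 3*y)/∂y = 2
Assembling: d(omega) = (2) dx ∧ dy.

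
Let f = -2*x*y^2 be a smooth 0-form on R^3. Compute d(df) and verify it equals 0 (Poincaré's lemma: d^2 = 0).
d(df) = 0

Step 1: df = sum_i (∂f/∂x_i) dx_i = (-2*y^2) dx + (-4*x*y) dy + (0) dz.
Step 2: Apply d again. Using the 1-form formula, the coefficient of dx ∧ dy in d(df) is ∂^2 f/∂x ∂y - ∂^2 f/∂y ∂x = (-4*y) - (-4*y) = 0 (equality of mixed partials for smooth f).
Similarly for dx ∧ dz and dy ∧ dz — all coefficients vanish. So d(df) = 0.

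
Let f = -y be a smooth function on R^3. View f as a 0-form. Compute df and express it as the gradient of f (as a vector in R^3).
df = (0) dx + (-1) dy + (0) dz; grad f = (0, -1, 0)

For a 0-form f, d f = (∂f/∂x) dx + (∂f/∂y) dy + (∂f/∂z) dz. The components of the vector representation are exactly the entries of grad f in Cartesian coordinates:
  ∂f/∂x = 0
  ∂f/∂y = -1
  ∂f/∂z = 0.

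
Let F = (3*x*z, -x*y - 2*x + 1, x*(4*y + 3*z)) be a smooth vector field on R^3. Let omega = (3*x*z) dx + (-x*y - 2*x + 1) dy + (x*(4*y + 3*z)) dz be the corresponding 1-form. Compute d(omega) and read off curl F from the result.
d(omega) = (4*x) dy ∧ dz + (3*x - 4*y - 3*z) dz ∧ dx + (-y - 2) dx ∧ dy; curl F = (4*x, 3*x - 4*y - 3*z, -y - 2)

d omega = sum_{i<j} (∂f_j/∂x_i - ∂f_i/∂x_j) dx_i ∧ dx_j. Under the identification (dy ∧ dz, dz ∧ dx, dx ∧ dy) ↔ (e_x, e_y, e_z), the coefficients are exactly the components of curl F. Compute:
  ∂R/∂y - ∂Q/∂z = (4*x) - (0) = 4*x
  ∂P/∂z - ∂R/∂x = (3*x) - (4*y + 3*z) = 3*x - 4*y - 3*z
  ∂Q/∂x - ∂P/∂y = (-y - 2) - (0) = -y - 2.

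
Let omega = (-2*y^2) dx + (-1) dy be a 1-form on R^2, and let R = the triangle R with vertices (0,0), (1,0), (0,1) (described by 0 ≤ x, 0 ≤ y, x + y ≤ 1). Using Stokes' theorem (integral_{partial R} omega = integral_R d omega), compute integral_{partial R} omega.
integral_(partial R) omega = 2/3

Stokes: integral_partial_R omega = integral_R d omega with d omega = (∂Q/∂x - ∂P/∂y) dx ∧ dy.
  ∂Q/∂x = 0
  ∂P/∂y = -4*y
  integrand = ∂Q/∂x - ∂P/∂y = 4*y.
Integrating over R: integral_0^1 integral_0^{1-x} (4*y) dy dx = 2/3.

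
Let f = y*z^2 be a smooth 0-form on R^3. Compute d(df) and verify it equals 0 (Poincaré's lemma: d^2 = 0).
d(df) = 0

Step 1: df = sum_i (∂f/∂x_i) dx_i = (0) dx + (z^2) dy + (2*y*z) dz.
Step 2: Apply d again. Using the 1-form formula, the coefficient of dx ∧ dy in d(df) is ∂^2 f/∂x ∂y - ∂^2 f/∂y ∂x = (0) - (0) = 0 (equality of mixed partials for smooth f).
Similarly for dx ∧ dz and dy ∧ dz — all coefficients vanish. So d(df) = 0.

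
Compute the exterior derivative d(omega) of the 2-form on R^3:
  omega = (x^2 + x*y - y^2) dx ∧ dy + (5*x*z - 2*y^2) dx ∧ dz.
d(omega) = (4*y) dx ∧ dy ∧ dz

For a 2-form omega = sum_{i<j} g_{ij} dx_i ∧ dx_j, the exterior derivative is
  d(omega) = sum_{i<j} d(g_{ij}) ∧ dx_i ∧ dx_j = sum_{i<j, k} (∂g_{ij}/∂x_k) dx_k ∧ dx_i ∧ dx_j.
Expand each term, using dx_k ∧ dx_i ∧ dx_j = sgn(permutation) dx_{(a)} ∧ dx_{(b)} ∧ dx_{(c)} with (a < b < c) sorted:
  d(5*x*z - 2*y^2) includes (∂/∂y)(5*x*z - 2*y^2) dy = (-4*y) dy, which multiplied by dx ∧ dz gives (4*y) dx ∧ dy ∧ dz
Collecting like 3-forms: d(omega) = (4*y) dx ∧ dy ∧ dz.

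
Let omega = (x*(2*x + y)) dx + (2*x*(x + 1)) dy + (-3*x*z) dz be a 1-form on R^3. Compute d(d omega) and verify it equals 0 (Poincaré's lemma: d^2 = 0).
d(d omega) = 0

Step 1: d omega = sum_{i<j} (∂f_j/∂x_i - ∂f_i/∂x_j) dx_i ∧ dx_j:
  coeff of dx ∧ dy: 3*x + 2
  coeff of dx ∧ dz: -3*z
  coeff of dy ∧ dz: 0
Step 2: Apply d again to each 2-form coefficient. The only possible 3-form in R^3 is dx ∧ dy ∧ dz, with coefficient
  ∂(coeff of dy∧dz)/∂x - ∂(coeff of dx∧dz)/∂y + ∂(coeff of dx∧dy)/∂z
  = ∂/∂x (0) - ∂/∂y (-3*z) + ∂/∂z (3*x + 2).
Each of these terms simplifies to sums of mixed partials that cancel in pairs. The result is 0 (by equality of mixed partials for smooth functions — Schwarz / Clairaut).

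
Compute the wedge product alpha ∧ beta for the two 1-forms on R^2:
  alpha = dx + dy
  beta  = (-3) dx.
alpha ∧ beta = (3) dx ∧ dy

Distribute the wedge, using dx_i ∧ dx_j = -dx_j ∧ dx_i and dx_i ∧ dx_i = 0. For each pair (i, j) with i < j, the coefficient of dx_i ∧ dx_j in alpha ∧ beta is (alpha_i * beta_j - alpha_j * beta_i). Collecting: alpha ∧ beta = (3) dx ∧ dy.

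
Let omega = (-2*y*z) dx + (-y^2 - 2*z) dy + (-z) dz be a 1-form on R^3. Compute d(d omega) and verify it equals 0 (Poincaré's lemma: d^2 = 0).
d(d omega) = 0

Step 1: d omega = sum_{i<j} (∂f_j/∂x_i - ∂f_i/∂x_j) dx_i ∧ dx_j:
  coeff of dx ∧ dy: 2*z
  coeff of dx ∧ dz: 2*y
  coeff of dy ∧ dz: 2
Step 2: Apply d again to each 2-form coefficient. The only possible 3-form in R^3 is dx ∧ dy ∧ dz, with coefficient
  ∂(coeff of dy∧dz)/∂x - ∂(coeff of dx∧dz)/∂y + ∂(coeff of dx∧dy)/∂z
  = ∂/∂x (2) - ∂/∂y (2*y) + ∂/∂z (2*z).
Each of these terms simplifies to sums of mixed partials that cancel in pairs. The result is 0 (by equality of mixed partials for smooth functions — Schwarz / Clairaut).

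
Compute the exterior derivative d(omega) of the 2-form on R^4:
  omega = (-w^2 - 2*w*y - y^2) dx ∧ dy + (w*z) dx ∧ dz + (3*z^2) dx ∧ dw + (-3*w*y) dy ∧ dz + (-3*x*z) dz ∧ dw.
d(omega) = (-2*w - 2*y) dx ∧ dy ∧ dw + (-8*z) dx ∧ dz ∧ dw + (-3*y) dy ∧ dz ∧ dw

For a 2-form omega = sum_{i<j} g_{ij} dx_i ∧ dx_j, the exterior derivative is
  d(omega) = sum_{i<j} d(g_{ij}) ∧ dx_i ∧ dx_j = sum_{i<j, k} (∂g_{ij}/∂x_k) dx_k ∧ dx_i ∧ dx_j.
Expand each term, using dx_k ∧ dx_i ∧ dx_j = sgn(permutation) dx_{(a)} ∧ dx_{(b)} ∧ dx_{(c)} with (a < b < c) sorted:
  d(-w^2 - 2*w*y - y^2) includes (∂/∂w)(-w^2 - 2*w*y - y^2) dw = (-2*w - 2*y) dw, which multiplied by dx ∧ dy gives (-2*w - 2*y) dx ∧ dy ∧ dw
  d(w*z) includes (∂/∂w)(w*z) dw = (z) dw, which multiplied by dx ∧ dz gives (z) dx ∧ dz ∧ dw
  d(3*z^2) includes (∂/∂z)(3*z^2) dz = (6*z) dz, which multiplied by dx ∧ dw gives (-6*z) dx ∧ dz ∧ dw
  d(-3*w*y) includes (∂/∂w)(-3*w*y) dw = (-3*y) dw, which multiplied by dy ∧ dz gives (-3*y) dy ∧ dz ∧ dw
  d(-3*x*z) includes (∂/∂x)(-3*x*z) dx = (-3*z) dx, which multiplied by dz ∧ dw gives (-3*z) dx ∧ dz ∧ dw
Collecting like 3-forms: d(omega) = (-2*w - 2*y) dx ∧ dy ∧ dw + (-8*z) dx ∧ dz ∧ dw + (-3*y) dy ∧ dz ∧ dw.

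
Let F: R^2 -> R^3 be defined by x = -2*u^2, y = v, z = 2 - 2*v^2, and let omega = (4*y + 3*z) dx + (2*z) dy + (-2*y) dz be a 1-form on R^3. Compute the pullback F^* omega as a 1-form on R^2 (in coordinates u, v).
F^* omega = (8*u*(3*v^2 - 2*v - 3)) du + (4*v^2 + 4) dv

Using F^*(f dg) = (f ∘ F) d(g ∘ F), substitute each coordinate x_i by F_i(u, v) in f_i, and replace dx_i by d F_i = (∂F_i/∂u) du + (∂F_i/∂v) dv.
  For the x component: f_1(F) = -6*v^2 + 4*v + 6; d F_1 = (-4*u) du + (0) dv
  For the y component: f_2(F) = 4 - 4*v^2; d F_2 = (0) du + (1) dv
  For the z component: f_3(F) = -2*v; d F_3 = (0) du + (-4*v) dv
Combining and collecting du, dv coefficients:
  coeff of du: 8*u*(3*v^2 - 2*v - 3)
  coeff of dv: 4*v^2 + 4
F^* omega = (8*u*(3*v^2 - 2*v - 3)) du + (4*v^2 + 4) dv.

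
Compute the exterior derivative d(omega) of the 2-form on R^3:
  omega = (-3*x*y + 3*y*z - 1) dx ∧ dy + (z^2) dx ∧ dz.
d(omega) = (3*y) dx ∧ dy ∧ dz

For a 2-form omega = sum_{i<j} g_{ij} dx_i ∧ dx_j, the exterior derivative is
  d(omega) = sum_{i<j} d(g_{ij}) ∧ dx_i ∧ dx_j = sum_{i<j, k} (∂g_{ij}/∂x_k) dx_k ∧ dx_i ∧ dx_j.
Expand each term, using dx_k ∧ dx_i ∧ dx_j = sgn(permutation) dx_{(a)} ∧ dx_{(b)} ∧ dx_{(c)} with (a < b < c) sorted:
  d(-3*x*y + 3*y*z - 1) includes (∂/∂z)(-3*x*y + 3*y*z - 1) dz = (3*y) dz, which multiplied by dx ∧ dy gives (3*y) dx ∧ dy ∧ dz
Collecting like 3-forms: d(omega) = (3*y) dx ∧ dy ∧ dz.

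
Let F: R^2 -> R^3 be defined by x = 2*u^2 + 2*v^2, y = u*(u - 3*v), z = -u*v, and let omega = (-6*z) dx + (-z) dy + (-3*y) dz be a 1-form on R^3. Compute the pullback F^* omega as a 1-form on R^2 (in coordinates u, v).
F^* omega = (u*v*(29*u - 12*v)) du + (3*u*(u^2 - 4*u*v + 8*v^2)) dv

Using F^*(f dg) = (f ∘ F) d(g ∘ F), substitute each coordinate x_i by F_i(u, v) in f_i, and replace dx_i by d F_i = (∂F_i/∂u) du + (∂F_i/∂v) dv.
  For the x component: f_1(F) = 6*u*v; d F_1 = (4*u) du + (4*v) dv
  For the y component: f_2(F) = u*v; d F_2 = (2*u - 3*v) du + (-3*u) dv
  For the z component: f_3(F) = 3*u*(-u + 3*v); d F_3 = (-v) du + (-u) dv
Combining and collecting du, dv coefficients:
  coeff of du: u*v*(29*u - 12*v)
  coeff of dv: 3*u*(u^2 - 4*u*v + 8*v^2)
F^* omega = (u*v*(29*u - 12*v)) du + (3*u*(u^2 - 4*u*v + 8*v^2)) dv.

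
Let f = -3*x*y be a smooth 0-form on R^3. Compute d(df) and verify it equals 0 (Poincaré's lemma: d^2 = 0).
d(df) = 0

Step 1: df = sum_i (∂f/∂x_i) dx_i = (-3*y) dx + (-3*x) dy + (0) dz.
Step 2: Apply d again. Using the 1-form formula, the coefficient of dx ∧ dy in d(df) is ∂^2 f/∂x ∂y - ∂^2 f/∂y ∂x = (-3) - (-3) = 0 (equality of mixed partials for smooth f).
Similarly for dx ∧ dz and dy ∧ dz — all coefficients vanish. So d(df) = 0.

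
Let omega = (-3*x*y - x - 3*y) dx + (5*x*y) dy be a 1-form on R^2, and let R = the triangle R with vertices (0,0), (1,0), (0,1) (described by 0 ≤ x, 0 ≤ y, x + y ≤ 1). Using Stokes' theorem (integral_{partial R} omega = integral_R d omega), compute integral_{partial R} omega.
integral_(partial R) omega = 17/6

Stokes: integral_partial_R omega = integral_R d omega with d omega = (∂Q/∂x - ∂P/∂y) dx ∧ dy.
  ∂Q/∂x = 5*y
  ∂P/∂y = -3*x - 3
  integrand = ∂Q/∂x - ∂P/∂y = 3*x + 5*y + 3.
Integrating over R: integral_0^1 integral_0^{1-x} (3*x + 5*y + 3) dy dx = 17/6.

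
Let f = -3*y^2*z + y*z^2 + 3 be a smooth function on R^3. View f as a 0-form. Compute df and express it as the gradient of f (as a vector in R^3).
df = (0) dx + (z*(-6*y + z)) dy + (y*(-3*y + 2*z)) dz; grad f = (0, z*(-6*y + z), y*(-3*y + 2*z))

For a 0-form f, d f = (∂f/∂x) dx + (∂f/∂y) dy + (∂f/∂z) dz. The components of the vector representation are exactly the entries of grad f in Cartesian coordinates:
  ∂f/∂x = 0
  ∂f/∂y = z*(-6*y + z)
  ∂f/∂z = y*(-3*y + 2*z).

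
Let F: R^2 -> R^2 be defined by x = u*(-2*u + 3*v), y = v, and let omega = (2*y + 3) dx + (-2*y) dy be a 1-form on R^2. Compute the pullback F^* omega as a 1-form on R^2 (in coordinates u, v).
F^* omega = (-8*u*v - 12*u + 6*v^2 + 9*v) du + (6*u*v + 9*u - 2*v) dv

Using F^*(f dg) = (f ∘ F) d(g ∘ F), substitute each coordinate x_i by F_i(u, v) in f_i, and replace dx_i by d F_i = (∂F_i/∂u) du + (∂F_i/∂v) dv.
  For the x component: f_1(F) = 2*v + 3; d F_1 = (-4*u + 3*v) du + (3*u) dv
  For the y component: f_2(F) = -2*v; d F_2 = (0) du + (1) dv
Combining and collecting du, dv coefficients:
  coeff of du: -8*u*v - 12*u + 6*v^2 + 9*v
  coeff of dv: 6*u*v + 9*u - 2*v
F^* omega = (-8*u*v - 12*u + 6*v^2 + 9*v) du + (6*u*v + 9*u - 2*v) dv.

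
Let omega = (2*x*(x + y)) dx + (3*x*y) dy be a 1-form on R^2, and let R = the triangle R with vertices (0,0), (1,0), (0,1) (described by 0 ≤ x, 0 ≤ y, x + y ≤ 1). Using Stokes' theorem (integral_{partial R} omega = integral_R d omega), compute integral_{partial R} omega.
integral_(partial R) omega = 1/6

Stokes: integral_partial_R omega = integral_R d omega with d omega = (∂Q/∂x - ∂P/∂y) dx ∧ dy.
  ∂Q/∂x = 3*y
  ∂P/∂y = 2*x
  integrand = ∂Q/∂x - ∂P/∂y = -2*x + 3*y.
Integrating over R: integral_0^1 integral_0^{1-x} (-2*x + 3*y) dy dx = 1/6.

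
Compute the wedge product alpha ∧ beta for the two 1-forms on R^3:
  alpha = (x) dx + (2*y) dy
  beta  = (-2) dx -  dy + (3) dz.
alpha ∧ beta = (-x + 4*y) dx ∧ dy + (3*x) dx ∧ dz + (6*y) dy ∧ dz

Distribute the wedge, using dx_i ∧ dx_j = -dx_j ∧ dx_i and dx_i ∧ dx_i = 0. For each pair (i, j) with i < j, the coefficient of dx_i ∧ dx_j in alpha ∧ beta is (alpha_i * beta_j - alpha_j * beta_i). Collecting: alpha ∧ beta = (-x + 4*y) dx ∧ dy + (3*x) dx ∧ dz + (6*y) dy ∧ dz.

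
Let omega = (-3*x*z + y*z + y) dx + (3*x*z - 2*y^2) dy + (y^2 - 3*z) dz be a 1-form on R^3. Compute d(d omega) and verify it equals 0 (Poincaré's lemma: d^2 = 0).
d(d omega) = 0

Step 1: d omega = sum_{i<j} (∂f_j/∂x_i - ∂f_i/∂x_j) dx_i ∧ dx_j:
  coeff of dx ∧ dy: 2*z - 1
  coeff of dx ∧ dz: 3*x - y
  coeff of dy ∧ dz: -3*x + 2*y
Step 2: Apply d again to each 2-form coefficient. The only possible 3-form in R^3 is dx ∧ dy ∧ dz, with coefficient
  ∂(coeff of dy∧dz)/∂x - ∂(coeff of dx∧dz)/∂y + ∂(coeff of dx∧dy)/∂z
  = ∂/∂x (-3*x + 2*y) - ∂/∂y (3*x - y) + ∂/∂z (2*z - 1).
Each of these terms simplifies to sums of mixed partials that cancel in pairs. The result is 0 (by equality of mixed partials for smooth functions — Schwarz / Clairaut).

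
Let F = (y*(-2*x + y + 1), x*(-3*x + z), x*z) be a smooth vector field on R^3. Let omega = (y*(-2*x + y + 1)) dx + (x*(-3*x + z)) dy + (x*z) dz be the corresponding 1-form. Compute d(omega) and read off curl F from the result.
d(omega) = (-x) dy ∧ dz + (-z) dz ∧ dx + (-4*x - 2*y + z - 1) dx ∧ dy; curl F = (-x, -z, -4*x - 2*y + z - 1)

d omega = sum_{i<j} (∂f_j/∂x_i - ∂f_i/∂x_j) dx_i ∧ dx_j. Under the identification (dy ∧ dz, dz ∧ dx, dx ∧ dy) ↔ (e_x, e_y, e_z), the coefficients are exactly the components of curl F. Compute:
  ∂R/∂y - ∂Q/∂z = (0) - (x) = -x
  ∂P/∂z - ∂R/∂x = (0) - (z) = -z
  ∂Q/∂x - ∂P/∂y = (-6*x + z) - (-2*x + 2*y + 1) = -4*x - 2*y + z - 1.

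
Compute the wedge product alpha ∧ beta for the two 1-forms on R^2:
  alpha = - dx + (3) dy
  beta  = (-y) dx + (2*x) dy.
alpha ∧ beta = (-2*x + 3*y) dx ∧ dy

Distribute the wedge, using dx_i ∧ dx_j = -dx_j ∧ dx_i and dx_i ∧ dx_i = 0. For each pair (i, j) with i < j, the coefficient of dx_i ∧ dx_j in alpha ∧ beta is (alpha_i * beta_j - alpha_j * beta_i). Collecting: alpha ∧ beta = (-2*x + 3*y) dx ∧ dy.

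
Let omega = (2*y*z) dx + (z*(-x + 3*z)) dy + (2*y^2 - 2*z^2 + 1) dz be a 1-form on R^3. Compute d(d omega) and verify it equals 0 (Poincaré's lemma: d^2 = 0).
d(d omega) = 0

Step 1: d omega = sum_{i<j} (∂f_j/∂x_i - ∂f_i/∂x_j) dx_i ∧ dx_j:
  coeff of dx ∧ dy: -3*z
  coeff of dx ∧ dz: -2*y
  coeff of dy ∧ dz: x + 4*y - 6*z
Step 2: Apply d again to each 2-form coefficient. The only possible 3-form in R^3 is dx ∧ dy ∧ dz, with coefficient
  ∂(coeff of dy∧dz)/∂x - ∂(coeff of dx∧dz)/∂y + ∂(coeff of dx∧dy)/∂z
  = ∂/∂x (x + 4*y - 6*z) - ∂/∂y (-2*y) + ∂/∂z (-3*z).
Each of these terms simplifies to sums of mixed partials that cancel in pairs. The result is 0 (by equality of mixed partials for smooth functions — Schwarz / Clairaut).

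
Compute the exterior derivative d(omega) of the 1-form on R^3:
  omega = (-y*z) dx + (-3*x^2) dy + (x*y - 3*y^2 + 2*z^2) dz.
d(omega) = (-6*x + z) dx ∧ dy + (2*y) dx ∧ dz + (x - 6*y) dy ∧ dz

For a 1-form omega = sum_i f_i dx_i, the exterior derivative is
  d(omega) = sum_{i < j} (∂f_j/∂x_i - ∂f_i/∂x_j) dx_i ∧ dx_j.
  coefficient of dx ∧ dy: ∂f_2/∂x - ∂f_1/∂y = ∂(-3*x^2)/∂x - ∂(-y*z)/∂y = -6*x + z
  coefficient of dx ∧ dz: ∂f_3/∂x - ∂f_1/∂z = ∂(x*y - 3*y^2 + 2*z^2)/∂x - ∂(-y*z)/∂z = 2*y
  coefficient of dy ∧ dz: ∂f_3/∂y - ∂f_2/∂z = ∂(x*y - 3*y^2 + 2*z^2)/∂y - ∂(-3*x^2)/∂z = x - 6*y
Assembling: d(omega) = (-6*x + z) dx ∧ dy + (2*y) dx ∧ dz + (x - 6*y) dy ∧ dz.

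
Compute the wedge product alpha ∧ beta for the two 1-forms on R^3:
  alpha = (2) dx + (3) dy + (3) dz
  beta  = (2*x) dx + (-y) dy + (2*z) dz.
alpha ∧ beta = (-6*x - 2*y) dx ∧ dy + (-6*x + 4*z) dx ∧ dz + (3*y + 6*z) dy ∧ dz

Distribute the wedge, using dx_i ∧ dx_j = -dx_j ∧ dx_i and dx_i ∧ dx_i = 0. For each pair (i, j) with i < j, the coefficient of dx_i ∧ dx_j in alpha ∧ beta is (alpha_i * beta_j - alpha_j * beta_i). Collecting: alpha ∧ beta = (-6*x - 2*y) dx ∧ dy + (-6*x + 4*z) dx ∧ dz + (3*y + 6*z) dy ∧ dz.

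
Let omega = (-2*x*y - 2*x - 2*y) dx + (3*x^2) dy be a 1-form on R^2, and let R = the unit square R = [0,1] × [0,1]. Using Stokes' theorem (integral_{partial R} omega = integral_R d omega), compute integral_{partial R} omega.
integral_(partial R) omega = 6

Stokes: integral_partial_R omega = integral_R d omega with d omega = (∂Q/∂x - ∂P/∂y) dx ∧ dy.
  ∂Q/∂x = 6*x
  ∂P/∂y = -2*x - 2
  integrand = ∂Q/∂x - ∂P/∂y = 8*x + 2.
Integrating over R: integral_0^1 integral_0^1 (8*x + 2) dx dy = 6.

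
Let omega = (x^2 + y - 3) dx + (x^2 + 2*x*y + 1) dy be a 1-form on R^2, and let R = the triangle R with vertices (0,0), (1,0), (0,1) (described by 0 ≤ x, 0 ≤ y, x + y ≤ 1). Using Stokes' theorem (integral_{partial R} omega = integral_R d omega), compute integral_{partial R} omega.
integral_(partial R) omega = 1/6

Stokes: integral_partial_R omega = integral_R d omega with d omega = (∂Q/∂x - ∂P/∂y) dx ∧ dy.
  ∂Q/∂x = 2*x + 2*y
  ∂P/∂y = 1
  integrand = ∂Q/∂x - ∂P/∂y = 2*x + 2*y - 1.
Integrating over R: integral_0^1 integral_0^{1-x} (2*x + 2*y - 1) dy dx = 1/6.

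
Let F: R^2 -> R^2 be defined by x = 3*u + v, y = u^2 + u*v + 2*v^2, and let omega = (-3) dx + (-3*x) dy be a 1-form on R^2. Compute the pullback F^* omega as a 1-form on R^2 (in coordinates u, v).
F^* omega = (-18*u^2 - 15*u*v - 3*v^2 - 9) du + (-9*u^2 - 39*u*v - 12*v^2 - 3) dv

Using F^*(f dg) = (f ∘ F) d(g ∘ F), substitute each coordinate x_i by F_i(u, v) in f_i, and replace dx_i by d F_i = (∂F_i/∂u) du + (∂F_i/∂v) dv.
  For the x component: f_1(F) = -3; d F_1 = (3) du + (1) dv
  For the y component: f_2(F) = -9*u - 3*v; d F_2 = (2*u + v) du + (u + 4*v) dv
Combining and collecting du, dv coefficients:
  coeff of du: -18*u^2 - 15*u*v - 3*v^2 - 9
  coeff of dv: -9*u^2 - 39*u*v - 12*v^2 - 3
F^* omega = (-18*u^2 - 15*u*v - 3*v^2 - 9) du + (-9*u^2 - 39*u*v - 12*v^2 - 3) dv.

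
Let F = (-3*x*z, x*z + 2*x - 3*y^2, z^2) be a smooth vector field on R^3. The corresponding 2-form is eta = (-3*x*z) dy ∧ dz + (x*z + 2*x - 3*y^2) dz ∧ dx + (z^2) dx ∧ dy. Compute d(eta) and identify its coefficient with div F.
d(eta) = (-6*y - z) dx ∧ dy ∧ dz; div F = -6*y - z

For a 2-form in R^3 of the form above, applying d gives a 3-form with coefficient ∂P/∂x + ∂Q/∂y + ∂R/∂z:
  ∂P/∂x = -3*z
  ∂Q/∂y = -6*y
  ∂R/∂z = 2*z
Sum = -6*y - z, which is exactly div F.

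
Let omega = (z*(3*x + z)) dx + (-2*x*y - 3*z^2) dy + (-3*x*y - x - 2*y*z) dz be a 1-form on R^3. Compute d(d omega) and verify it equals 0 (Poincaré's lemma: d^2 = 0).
d(d omega) = 0

Step 1: d omega = sum_{i<j} (∂f_j/∂x_i - ∂f_i/∂x_j) dx_i ∧ dx_j:
  coeff of dx ∧ dy: -2*y
  coeff of dx ∧ dz: -3*x - 3*y - 2*z - 1
  coeff of dy ∧ dz: -3*x + 4*z
Step 2: Apply d again to each 2-form coefficient. The only possible 3-form in R^3 is dx ∧ dy ∧ dz, with coefficient
  ∂(coeff of dy∧dz)/∂x - ∂(coeff of dx∧dz)/∂y + ∂(coeff of dx∧dy)/∂z
  = ∂/∂x (-3*x + 4*z) - ∂/∂y (-3*x - 3*y - 2*z - 1) + ∂/∂z (-2*y).
Each of these terms simplifies to sums of mixed partials that cancel in pairs. The result is 0 (by equality of mixed partials for smooth functions — Schwarz / Clairaut).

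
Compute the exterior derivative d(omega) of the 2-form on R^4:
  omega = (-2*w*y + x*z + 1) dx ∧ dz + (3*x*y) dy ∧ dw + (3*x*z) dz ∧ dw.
d(omega) = (2*w) dx ∧ dy ∧ dz + (-2*y + 3*z) dx ∧ dz ∧ dw + (3*y) dx ∧ dy ∧ dw

For a 2-form omega = sum_{i<j} g_{ij} dx_i ∧ dx_j, the exterior derivative is
  d(omega) = sum_{i<j} d(g_{ij}) ∧ dx_i ∧ dx_j = sum_{i<j, k} (∂g_{ij}/∂x_k) dx_k ∧ dx_i ∧ dx_j.
Expand each term, using dx_k ∧ dx_i ∧ dx_j = sgn(permutation) dx_{(a)} ∧ dx_{(b)} ∧ dx_{(c)} with (a < b < c) sorted:
  d(-2*w*y + x*z + 1) includes (∂/∂y)(-2*w*y + x*z + 1) dy = (-2*w) dy, which multiplied by dx ∧ dz gives (2*w) dx ∧ dy ∧ dz
  d(-2*w*y + x*z + 1) includes (∂/∂w)(-2*w*y + x*z + 1) dw = (-2*y) dw, which multiplied by dx ∧ dz gives (-2*y) dx ∧ dz ∧ dw
  d(3*x*y) includes (∂/∂x)(3*x*y) dx = (3*y) dx, which multiplied by dy ∧ dw gives (3*y) dx ∧ dy ∧ dw
  d(3*x*z) includes (∂/∂x)(3*x*z) dx = (3*z) dx, which multiplied by dz ∧ dw gives (3*z) dx ∧ dz ∧ dw
Collecting like 3-forms: d(omega) = (2*w) dx ∧ dy ∧ dz + (-2*y + 3*z) dx ∧ dz ∧ dw + (3*y) dx ∧ dy ∧ dw.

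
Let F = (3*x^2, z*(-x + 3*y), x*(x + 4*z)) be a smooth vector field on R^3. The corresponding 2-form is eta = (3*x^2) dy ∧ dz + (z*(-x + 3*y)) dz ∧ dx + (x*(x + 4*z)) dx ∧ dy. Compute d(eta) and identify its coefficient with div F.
d(eta) = (10*x + 3*z) dx ∧ dy ∧ dz; div F = 10*x + 3*z

For a 2-form in R^3 of the form above, applying d gives a 3-form with coefficient ∂P/∂x + ∂Q/∂y + ∂R/∂z:
  ∂P/∂x = 6*x
  ∂Q/∂y = 3*z
  ∂R/∂z = 4*x
Sum = 10*x + 3*z, which is exactly div F.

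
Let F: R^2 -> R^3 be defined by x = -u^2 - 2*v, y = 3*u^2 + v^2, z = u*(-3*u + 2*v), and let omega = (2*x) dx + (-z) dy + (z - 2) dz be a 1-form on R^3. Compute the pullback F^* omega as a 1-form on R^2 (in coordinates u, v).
F^* omega = (40*u^3 - 30*u^2*v + 4*u*v^2 + 8*u*v + 12*u - 4*v) du + (-6*u^3 + 10*u^2*v + 4*u^2 - 4*u*v^2 - 4*u + 8*v) dv

Using F^*(f dg) = (f ∘ F) d(g ∘ F), substitute each coordinate x_i by F_i(u, v) in f_i, and replace dx_i by d F_i = (∂F_i/∂u) du + (∂F_i/∂v) dv.
  For the x component: f_1(F) = -2*u^2 - 4*v; d F_1 = (-2*u) du + (-2) dv
  For the y component: f_2(F) = u*(3*u - 2*v); d F_2 = (6*u) du + (2*v) dv
  For the z component: f_3(F) = -3*u^2 + 2*u*v - 2; d F_3 = (-6*u + 2*v) du + (2*u) dv
Combining and collecting du, dv coefficients:
  coeff of du: 40*u^3 - 30*u^2*v + 4*u*v^2 + 8*u*v + 12*u - 4*v
  coeff of dv: -6*u^3 + 10*u^2*v + 4*u^2 - 4*u*v^2 - 4*u + 8*v
F^* omega = (40*u^3 - 30*u^2*v + 4*u*v^2 + 8*u*v + 12*u - 4*v) du + (-6*u^3 + 10*u^2*v + 4*u^2 - 4*u*v^2 - 4*u + 8*v) dv.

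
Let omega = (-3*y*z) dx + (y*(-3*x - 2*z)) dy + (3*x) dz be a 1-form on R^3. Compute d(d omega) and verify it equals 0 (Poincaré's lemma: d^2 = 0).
d(d omega) = 0

Step 1: d omega = sum_{i<j} (∂f_j/∂x_i - ∂f_i/∂x_j) dx_i ∧ dx_j:
  coeff of dx ∧ dy: -3*y + 3*z
  coeff of dx ∧ dz: 3*y + 3
  coeff of dy ∧ dz: 2*y
Step 2: Apply d again to each 2-form coefficient. The only possible 3-form in R^3 is dx ∧ dy ∧ dz, with coefficient
  ∂(coeff of dy∧dz)/∂x - ∂(coeff of dx∧dz)/∂y + ∂(coeff of dx∧dy)/∂z
  = ∂/∂x (2*y) - ∂/∂y (3*y + 3) + ∂/∂z (-3*y + 3*z).
Each of these terms simplifies to sums of mixed partials that cancel in pairs. The result is 0 (by equality of mixed partials for smooth functions — Schwarz / Clairaut).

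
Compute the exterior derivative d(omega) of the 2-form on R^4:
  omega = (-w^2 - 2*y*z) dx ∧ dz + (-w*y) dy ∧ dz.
d(omega) = (2*z) dx ∧ dy ∧ dz + (-2*w) dx ∧ dz ∧ dw + (-y) dy ∧ dz ∧ dw

For a 2-form omega = sum_{i<j} g_{ij} dx_i ∧ dx_j, the exterior derivative is
  d(omega) = sum_{i<j} d(g_{ij}) ∧ dx_i ∧ dx_j = sum_{i<j, k} (∂g_{ij}/∂x_k) dx_k ∧ dx_i ∧ dx_j.
Expand each term, using dx_k ∧ dx_i ∧ dx_j = sgn(permutation) dx_{(a)} ∧ dx_{(b)} ∧ dx_{(c)} with (a < b < c) sorted:
  d(-w^2 - 2*y*z) includes (∂/∂y)(-w^2 - 2*y*z) dy = (-2*z) dy, which multiplied by dx ∧ dz gives (2*z) dx ∧ dy ∧ dz
  d(-w^2 - 2*y*z) includes (∂/∂w)(-w^2 - 2*y*z) dw = (-2*w) dw, which multiplied by dx ∧ dz gives (-2*w) dx ∧ dz ∧ dw
  d(-w*y) includes (∂/∂w)(-w*y) dw = (-y) dw, which multiplied by dy ∧ dz gives (-y) dy ∧ dz ∧ dw
Collecting like 3-forms: d(omega) = (2*z) dx ∧ dy ∧ dz + (-2*w) dx ∧ dz ∧ dw + (-y) dy ∧ dz ∧ dw.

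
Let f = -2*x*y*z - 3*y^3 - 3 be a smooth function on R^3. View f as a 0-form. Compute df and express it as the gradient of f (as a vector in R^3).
df = (-2*y*z) dx + (-2*x*z - 9*y^2) dy + (-2*x*y) dz; grad f = (-2*y*z, -2*x*z - 9*y^2, -2*x*y)

For a 0-form f, d f = (∂f/∂x) dx + (∂f/∂y) dy + (∂f/∂z) dz. The components of the vector representation are exactly the entries of grad f in Cartesian coordinates:
  ∂f/∂x = -2*y*z
  ∂f/∂y = -2*x*z - 9*y^2
  ∂f/∂z = -2*x*y.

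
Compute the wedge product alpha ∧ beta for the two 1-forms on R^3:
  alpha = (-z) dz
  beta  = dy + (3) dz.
alpha ∧ beta = (z) dy ∧ dz

Distribute the wedge, using dx_i ∧ dx_j = -dx_j ∧ dx_i and dx_i ∧ dx_i = 0. For each pair (i, j) with i < j, the coefficient of dx_i ∧ dx_j in alpha ∧ beta is (alpha_i * beta_j - alpha_j * beta_i). Collecting: alpha ∧ beta = (z) dy ∧ dz.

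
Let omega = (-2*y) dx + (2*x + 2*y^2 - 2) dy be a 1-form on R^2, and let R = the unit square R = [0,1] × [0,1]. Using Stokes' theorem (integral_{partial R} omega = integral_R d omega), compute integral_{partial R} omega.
integral_(partial R) omega = 4

Stokes: integral_partial_R omega = integral_R d omega with d omega = (∂Q/∂x - ∂P/∂y) dx ∧ dy.
  ∂Q/∂x = 2
  ∂P/∂y = -2
  integrand = ∂Q/∂x - ∂P/∂y = 4.
Integrating over R: integral_0^1 integral_0^1 (4) dx dy = 4.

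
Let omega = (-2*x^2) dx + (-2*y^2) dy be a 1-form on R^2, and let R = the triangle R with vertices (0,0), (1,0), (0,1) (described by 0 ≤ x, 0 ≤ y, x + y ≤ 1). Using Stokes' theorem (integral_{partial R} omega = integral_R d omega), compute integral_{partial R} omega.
integral_(partial R) omega = 0

Stokes: integral_partial_R omega = integral_R d omega with d omega = (∂Q/∂x - ∂P/∂y) dx ∧ dy.
  ∂Q/∂x = 0
  ∂P/∂y = 0
  integrand = ∂Q/∂x - ∂P/∂y = 0.
Integrating over R: integral_0^1 integral_0^{1-x} (0) dy dx = 0.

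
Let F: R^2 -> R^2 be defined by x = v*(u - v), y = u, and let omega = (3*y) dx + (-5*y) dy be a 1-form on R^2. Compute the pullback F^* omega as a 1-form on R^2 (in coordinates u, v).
F^* omega = (u*(3*v - 5)) du + (3*u*(u - 2*v)) dv

Using F^*(f dg) = (f ∘ F) d(g ∘ F), substitute each coordinate x_i by F_i(u, v) in f_i, and replace dx_i by d F_i = (∂F_i/∂u) du + (∂F_i/∂v) dv.
  For the x component: f_1(F) = 3*u; d F_1 = (v) du + (u - 2*v) dv
  For the y component: f_2(F) = -5*u; d F_2 = (1) du + (0) dv
Combining and collecting du, dv coefficients:
  coeff of du: u*(3*v - 5)
  coeff of dv: 3*u*(u - 2*v)
F^* omega = (u*(3*v - 5)) du + (3*u*(u - 2*v)) dv.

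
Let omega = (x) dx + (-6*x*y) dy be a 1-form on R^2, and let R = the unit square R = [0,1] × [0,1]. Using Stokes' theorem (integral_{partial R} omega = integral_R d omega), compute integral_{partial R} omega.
integral_(partial R) omega = -3

Stokes: integral_partial_R omega = integral_R d omega with d omega = (∂Q/∂x - ∂P/∂y) dx ∧ dy.
  ∂Q/∂x = -6*y
  ∂P/∂y = 0
  integrand = ∂Q/∂x - ∂P/∂y = -6*y.
Integrating over R: integral_0^1 integral_0^1 (-6*y) dx dy = -3.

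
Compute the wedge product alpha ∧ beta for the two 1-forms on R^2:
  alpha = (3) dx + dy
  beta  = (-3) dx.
alpha ∧ beta = (3) dx ∧ dy

Distribute the wedge, using dx_i ∧ dx_j = -dx_j ∧ dx_i and dx_i ∧ dx_i = 0. For each pair (i, j) with i < j, the coefficient of dx_i ∧ dx_j in alpha ∧ beta is (alpha_i * beta_j - alpha_j * beta_i). Collecting: alpha ∧ beta = (3) dx ∧ dy.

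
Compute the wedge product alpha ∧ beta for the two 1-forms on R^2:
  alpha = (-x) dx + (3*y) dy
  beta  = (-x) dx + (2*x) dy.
alpha ∧ beta = (x*(-2*x + 3*y)) dx ∧ dy

Distribute the wedge, using dx_i ∧ dx_j = -dx_j ∧ dx_i and dx_i ∧ dx_i = 0. For each pair (i, j) with i < j, the coefficient of dx_i ∧ dx_j in alpha ∧ beta is (alpha_i * beta_j - alpha_j * beta_i). Collecting: alpha ∧ beta = (x*(-2*x + 3*y)) dx ∧ dy.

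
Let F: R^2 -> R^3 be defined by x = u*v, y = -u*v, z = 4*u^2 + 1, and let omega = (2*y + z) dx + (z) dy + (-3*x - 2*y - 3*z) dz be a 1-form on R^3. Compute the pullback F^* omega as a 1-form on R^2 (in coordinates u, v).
F^* omega = (2*u*(-48*u^2 - 4*u*v - v^2 - 12)) du + (-2*u^2*v) dv

Using F^*(f dg) = (f ∘ F) d(g ∘ F), substitute each coordinate x_i by F_i(u, v) in f_i, and replace dx_i by d F_i = (∂F_i/∂u) du + (∂F_i/∂v) dv.
  For the x component: f_1(F) = 4*u^2 - 2*u*v + 1; d F_1 = (v) du + (u) dv
  For the y component: f_2(F) = 4*u^2 + 1; d F_2 = (-v) du + (-u) dv
  For the z component: f_3(F) = -12*u^2 - u*v - 3; d F_3 = (8*u) du + (0) dv
Combining and collecting du, dv coefficients:
  coeff of du: 2*u*(-48*u^2 - 4*u*v - v^2 - 12)
  coeff of dv: -2*u^2*v
F^* omega = (2*u*(-48*u^2 - 4*u*v - v^2 - 12)) du + (-2*u^2*v) dv.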